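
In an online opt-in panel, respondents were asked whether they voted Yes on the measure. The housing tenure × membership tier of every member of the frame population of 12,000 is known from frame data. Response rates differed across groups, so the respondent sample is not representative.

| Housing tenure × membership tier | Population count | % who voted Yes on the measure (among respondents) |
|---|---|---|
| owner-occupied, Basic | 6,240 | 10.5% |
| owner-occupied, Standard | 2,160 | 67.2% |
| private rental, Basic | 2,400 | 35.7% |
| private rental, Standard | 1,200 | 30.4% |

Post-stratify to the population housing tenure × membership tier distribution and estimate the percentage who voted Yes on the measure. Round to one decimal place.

27.7%

Weight each group's respondent value by its population share:
  owner-occupied, Basic: (6,240/12,000) × 10.5 = 5.46
  owner-occupied, Standard: (2,160/12,000) × 67.2 = 12.096
  private rental, Basic: (2,400/12,000) × 35.7 = 7.14
  private rental, Standard: (1,200/12,000) × 30.4 = 3.04
Post-stratified estimate = 27.736 → 27.7%.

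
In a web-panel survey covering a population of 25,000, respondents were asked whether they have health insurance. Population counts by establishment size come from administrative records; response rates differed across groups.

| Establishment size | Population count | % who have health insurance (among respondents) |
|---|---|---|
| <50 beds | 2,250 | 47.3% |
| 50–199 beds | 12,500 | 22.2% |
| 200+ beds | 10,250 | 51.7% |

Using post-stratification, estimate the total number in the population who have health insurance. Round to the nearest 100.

9,100

Estimated count per cell = population count × respondent percentage:
  <50 beds: 2,250 × 47.3% = 1064.25
  50–199 beds: 12,500 × 22.2% = 2775
  200+ beds: 10,250 × 51.7% = 5299.25
Estimated total = 9138.5 → 9,100.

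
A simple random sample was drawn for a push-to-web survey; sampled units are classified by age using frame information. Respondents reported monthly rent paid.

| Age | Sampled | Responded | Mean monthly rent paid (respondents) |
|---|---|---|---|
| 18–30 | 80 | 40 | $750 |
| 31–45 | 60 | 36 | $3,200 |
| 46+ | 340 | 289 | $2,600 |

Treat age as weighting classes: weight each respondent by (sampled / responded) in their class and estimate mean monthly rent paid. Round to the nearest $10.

$2,370

Class response rates: 18–30 40/80 = 50%, 31–45 36/60 = 60%, 46+ 289/340 = 85%.
Each respondent's weight = sampled/responded in their class; summing within a class gives n_sampled, so:
  18–30: 80 × 750 = 60,000
  31–45: 60 × 3200 = 192,000
  46+: 340 × 2600 = 884,000
Adjusted estimate = 1,136,000 / 480 = 2366.67 → $2,370.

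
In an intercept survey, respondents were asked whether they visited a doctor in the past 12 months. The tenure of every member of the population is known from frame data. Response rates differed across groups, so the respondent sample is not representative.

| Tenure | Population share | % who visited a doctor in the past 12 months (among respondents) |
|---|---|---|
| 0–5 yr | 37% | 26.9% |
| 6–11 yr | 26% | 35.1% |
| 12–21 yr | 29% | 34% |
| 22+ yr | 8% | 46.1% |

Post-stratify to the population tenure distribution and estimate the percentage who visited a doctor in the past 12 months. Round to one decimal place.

32.6%

Reweight to the known tenure distribution:
  0–5 yr: 0.37 × 26.9 = 9.953
  6–11 yr: 0.26 × 35.1 = 9.126
  12–21 yr: 0.29 × 34 = 9.86
  22+ yr: 0.08 × 46.1 = 3.688
Post-stratified estimate = 32.627 → 32.6%.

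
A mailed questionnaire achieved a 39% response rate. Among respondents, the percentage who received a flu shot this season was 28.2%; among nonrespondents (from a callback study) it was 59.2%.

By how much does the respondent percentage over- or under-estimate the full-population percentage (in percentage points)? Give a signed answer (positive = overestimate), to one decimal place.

-18.9 percentage points

Nonresponse fraction = 1 − 0.39 = 0.61.
Bias = (nonresponse fraction) × (respondent percentage − nonrespondent percentage)
     = 0.61 × (28.2 − 59.2) = 0.61 × -31 = -18.91.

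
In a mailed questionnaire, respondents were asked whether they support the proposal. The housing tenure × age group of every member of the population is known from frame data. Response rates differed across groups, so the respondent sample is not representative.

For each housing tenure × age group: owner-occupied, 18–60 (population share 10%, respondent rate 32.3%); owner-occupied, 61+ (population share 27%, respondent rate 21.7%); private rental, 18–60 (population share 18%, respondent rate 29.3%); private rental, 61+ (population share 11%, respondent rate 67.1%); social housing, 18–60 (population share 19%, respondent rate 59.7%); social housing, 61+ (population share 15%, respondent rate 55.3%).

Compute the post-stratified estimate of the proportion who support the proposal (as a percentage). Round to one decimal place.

Weight each group's respondent value by its population share:
  owner-occupied, 18–60: 0.1 × 32.3 = 3.23
  owner-occupied, 61+: 0.27 × 21.7 = 5.859
  private rental, 18–60: 0.18 × 29.3 = 5.274
  private rental, 61+: 0.11 × 67.1 = 7.381
  social housing, 18–60: 0.19 × 59.7 = 11.343
  social housing, 61+: 0.15 × 55.3 = 8.295
Post-stratified estimate = 41.382 → 41.4%.

41.4%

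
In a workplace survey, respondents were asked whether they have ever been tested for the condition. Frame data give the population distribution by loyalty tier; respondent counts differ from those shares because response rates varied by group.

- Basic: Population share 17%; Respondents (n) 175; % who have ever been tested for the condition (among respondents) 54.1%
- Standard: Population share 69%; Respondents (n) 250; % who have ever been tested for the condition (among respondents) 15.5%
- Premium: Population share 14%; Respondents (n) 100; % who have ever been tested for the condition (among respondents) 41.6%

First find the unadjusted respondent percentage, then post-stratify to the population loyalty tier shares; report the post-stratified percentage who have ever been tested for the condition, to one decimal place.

25.7%

Without adjustment, the pooled respondent share is:
  (175/525)×54.1 + (250/525)×15.5 + (100/525)×41.6 = 33.3381%
Post-stratified estimate weights by population shares:
  0.17×54.1 + 0.69×15.5 + 0.14×41.6 = 25.716%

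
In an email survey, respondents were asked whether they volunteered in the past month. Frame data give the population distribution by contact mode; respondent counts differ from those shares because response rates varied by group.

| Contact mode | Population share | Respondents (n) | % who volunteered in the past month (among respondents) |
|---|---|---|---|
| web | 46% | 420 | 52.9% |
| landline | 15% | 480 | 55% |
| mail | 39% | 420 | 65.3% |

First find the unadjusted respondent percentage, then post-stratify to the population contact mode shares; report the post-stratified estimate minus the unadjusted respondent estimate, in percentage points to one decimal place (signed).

Without adjustment, the pooled respondent share is:
  (420/1320)×52.9 + (480/1320)×55 + (420/1320)×65.3 = 57.6091%
Post-stratifying to population shares instead:
  0.46×52.9 + 0.15×55 + 0.39×65.3 = 58.051%
Difference = 58.051 − 57.6091 = 0.4419 pp.

+0.4 percentage points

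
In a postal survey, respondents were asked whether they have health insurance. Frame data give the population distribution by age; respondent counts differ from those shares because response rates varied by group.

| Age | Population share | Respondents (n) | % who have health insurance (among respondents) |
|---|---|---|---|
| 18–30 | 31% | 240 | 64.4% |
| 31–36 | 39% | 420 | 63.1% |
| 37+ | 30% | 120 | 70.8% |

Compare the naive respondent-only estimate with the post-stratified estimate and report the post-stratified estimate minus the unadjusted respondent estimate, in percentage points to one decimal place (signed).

Naive respondent-only estimate (weights = respondent counts):
  (240/780)×64.4 + (420/780)×63.1 + (120/780)×70.8 = 64.6846%
Post-stratified estimate weights by population shares:
  0.31×64.4 + 0.39×63.1 + 0.3×70.8 = 65.813%
Difference = 65.813 − 64.6846 = 1.1284 pp.

+1.1 percentage points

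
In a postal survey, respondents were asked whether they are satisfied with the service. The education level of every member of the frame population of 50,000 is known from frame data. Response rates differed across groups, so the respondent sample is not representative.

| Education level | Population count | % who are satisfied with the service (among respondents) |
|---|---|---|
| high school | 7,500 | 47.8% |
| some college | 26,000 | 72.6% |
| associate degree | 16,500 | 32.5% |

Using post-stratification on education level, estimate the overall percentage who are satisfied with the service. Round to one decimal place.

Each cell contributes population-share × respondent value:
  high school: (7,500/50,000) × 47.8 = 7.17
  some college: (26,000/50,000) × 72.6 = 37.752
  associate degree: (16,500/50,000) × 32.5 = 10.725
Post-stratified estimate = 55.647 → 55.6%.

55.6%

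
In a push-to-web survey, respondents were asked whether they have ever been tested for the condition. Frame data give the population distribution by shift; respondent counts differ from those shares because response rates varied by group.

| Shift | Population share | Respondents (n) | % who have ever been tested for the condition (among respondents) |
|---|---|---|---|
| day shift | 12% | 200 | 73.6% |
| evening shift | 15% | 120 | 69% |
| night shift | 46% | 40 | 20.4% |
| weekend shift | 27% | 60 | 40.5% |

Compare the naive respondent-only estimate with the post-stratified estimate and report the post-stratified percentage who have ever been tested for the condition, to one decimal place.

Naive respondent-only estimate (weights = respondent counts):
  (200/420)×73.6 + (120/420)×69 + (40/420)×20.4 + (60/420)×40.5 = 62.4905%
Reweighting by population shift shares:
  0.12×73.6 + 0.15×69 + 0.46×20.4 + 0.27×40.5 = 39.501%

39.5%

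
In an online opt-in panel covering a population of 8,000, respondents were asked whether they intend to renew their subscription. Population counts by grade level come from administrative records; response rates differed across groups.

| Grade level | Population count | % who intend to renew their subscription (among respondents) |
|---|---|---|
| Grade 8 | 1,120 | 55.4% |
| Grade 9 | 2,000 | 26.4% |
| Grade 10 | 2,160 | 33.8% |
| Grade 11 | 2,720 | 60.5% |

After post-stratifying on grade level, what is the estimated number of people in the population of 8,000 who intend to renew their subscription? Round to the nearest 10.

Estimated count per cell = population count × respondent percentage:
  Grade 8: 1,120 × 55.4% = 620.48
  Grade 9: 2,000 × 26.4% = 528
  Grade 10: 2,160 × 33.8% = 730.08
  Grade 11: 2,720 × 60.5% = 1645.6
Estimated total = 3524.16 → 3,520.

3,520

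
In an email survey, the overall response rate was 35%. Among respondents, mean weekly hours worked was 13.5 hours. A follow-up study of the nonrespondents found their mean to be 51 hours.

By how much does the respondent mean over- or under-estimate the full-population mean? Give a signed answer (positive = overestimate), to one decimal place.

-24.4

Nonresponse fraction = 1 − 0.35 = 0.65.
Bias = (nonresponse fraction) × (respondent mean − nonrespondent mean)
     = 0.65 × (13.5 − 51) = 0.65 × -37.5 = -24.375.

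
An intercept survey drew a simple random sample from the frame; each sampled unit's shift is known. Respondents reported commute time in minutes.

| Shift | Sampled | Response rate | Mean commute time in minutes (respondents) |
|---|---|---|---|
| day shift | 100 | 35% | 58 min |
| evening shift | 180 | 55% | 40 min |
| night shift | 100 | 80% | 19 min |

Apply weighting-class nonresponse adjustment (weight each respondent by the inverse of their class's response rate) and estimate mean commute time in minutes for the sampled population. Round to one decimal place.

39.2

Inverse-response-rate weighting restores each class to its sampled count, so class totals weight by n_sampled:
  day shift: 100 × 58 = 5800
  evening shift: 180 × 40 = 7200
  night shift: 100 × 19 = 1900
Adjusted estimate = 14,900 / 380 = 39.2105 → 39.2.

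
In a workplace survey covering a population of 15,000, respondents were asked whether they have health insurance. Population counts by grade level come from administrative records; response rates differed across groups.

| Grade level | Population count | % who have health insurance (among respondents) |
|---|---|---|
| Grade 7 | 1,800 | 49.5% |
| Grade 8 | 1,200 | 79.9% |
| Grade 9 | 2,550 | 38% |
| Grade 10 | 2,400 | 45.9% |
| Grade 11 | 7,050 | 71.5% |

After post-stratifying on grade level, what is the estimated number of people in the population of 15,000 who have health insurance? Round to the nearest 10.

Estimated count per cell = population count × respondent percentage:
  Grade 7: 1,800 × 49.5% = 891
  Grade 8: 1,200 × 79.9% = 958.8
  Grade 9: 2,550 × 38% = 969
  Grade 10: 2,400 × 45.9% = 1101.6
  Grade 11: 7,050 × 71.5% = 5040.75
Estimated total = 8961.15 → 8,960.

8,960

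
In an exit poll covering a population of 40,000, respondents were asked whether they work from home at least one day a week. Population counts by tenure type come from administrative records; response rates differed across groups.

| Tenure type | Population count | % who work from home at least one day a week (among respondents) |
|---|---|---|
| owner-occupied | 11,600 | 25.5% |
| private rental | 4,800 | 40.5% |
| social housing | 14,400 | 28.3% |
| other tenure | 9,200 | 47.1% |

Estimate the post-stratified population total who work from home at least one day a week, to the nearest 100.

Apply each group's respondent rate to its population count:
  owner-occupied: 11,600 × 25.5% = 2958
  private rental: 4,800 × 40.5% = 1944
  social housing: 14,400 × 28.3% = 4075.2
  other tenure: 9,200 × 47.1% = 4333.2
Estimated total = 13310.4 → 13,300.

13,300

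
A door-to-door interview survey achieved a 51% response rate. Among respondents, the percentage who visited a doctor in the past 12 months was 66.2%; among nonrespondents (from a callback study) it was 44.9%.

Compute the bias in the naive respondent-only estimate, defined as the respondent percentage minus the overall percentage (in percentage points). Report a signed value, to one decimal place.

Nonresponse fraction = 1 − 0.51 = 0.49.
Bias = (nonresponse fraction) × (respondent percentage − nonrespondent percentage)
     = 0.49 × (66.2 − 44.9) = 0.49 × 21.3 = 10.437.

+10.4 percentage points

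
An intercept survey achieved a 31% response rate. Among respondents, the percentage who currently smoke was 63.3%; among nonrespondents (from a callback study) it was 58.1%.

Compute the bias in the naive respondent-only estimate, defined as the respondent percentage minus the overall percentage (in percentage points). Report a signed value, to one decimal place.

Nonresponse fraction = 1 − 0.31 = 0.69.
Bias = (nonresponse fraction) × (respondent percentage − nonrespondent percentage)
     = 0.69 × (63.3 − 58.1) = 0.69 × 5.2 = 3.588.

+3.6 percentage points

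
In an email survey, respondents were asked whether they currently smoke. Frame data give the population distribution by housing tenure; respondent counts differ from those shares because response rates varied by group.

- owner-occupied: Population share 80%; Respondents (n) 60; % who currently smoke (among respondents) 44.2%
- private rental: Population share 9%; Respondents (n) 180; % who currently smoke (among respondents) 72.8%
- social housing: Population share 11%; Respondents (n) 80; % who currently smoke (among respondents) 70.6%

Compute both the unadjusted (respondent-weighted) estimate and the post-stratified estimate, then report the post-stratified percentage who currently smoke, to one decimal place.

Unadjusted (pooled respondent) estimate weights by respondent counts:
  (60/320)×44.2 + (180/320)×72.8 + (80/320)×70.6 = 66.8875%
Post-stratified estimate weights by population shares:
  0.8×44.2 + 0.09×72.8 + 0.11×70.6 = 49.678%

49.7%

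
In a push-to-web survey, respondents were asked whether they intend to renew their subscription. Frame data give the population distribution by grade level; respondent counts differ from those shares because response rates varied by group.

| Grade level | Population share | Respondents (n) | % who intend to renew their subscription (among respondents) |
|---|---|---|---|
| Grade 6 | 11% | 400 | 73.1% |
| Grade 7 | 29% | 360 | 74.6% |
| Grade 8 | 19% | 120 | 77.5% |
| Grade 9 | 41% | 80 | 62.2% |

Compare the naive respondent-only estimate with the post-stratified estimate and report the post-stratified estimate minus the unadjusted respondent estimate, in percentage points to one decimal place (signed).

-3.4 percentage points

Naive respondent-only estimate (weights = respondent counts):
  (400/960)×73.1 + (360/960)×74.6 + (120/960)×77.5 + (80/960)×62.2 = 73.3042%
Reweighting by population grade level shares:
  0.11×73.1 + 0.29×74.6 + 0.19×77.5 + 0.41×62.2 = 69.902%
Difference = 69.902 − 73.3042 = -3.4022 pp.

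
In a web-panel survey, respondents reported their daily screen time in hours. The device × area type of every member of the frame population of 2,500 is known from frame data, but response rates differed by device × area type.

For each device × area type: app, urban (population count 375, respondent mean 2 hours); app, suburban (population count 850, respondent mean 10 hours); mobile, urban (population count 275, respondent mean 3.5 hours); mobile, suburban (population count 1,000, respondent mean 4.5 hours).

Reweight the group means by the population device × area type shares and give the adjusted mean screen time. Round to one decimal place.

Each cell contributes population-share × respondent value:
  app, urban: (375/2,500) × 2 = 0.3
  app, suburban: (850/2,500) × 10 = 3.4
  mobile, urban: (275/2,500) × 3.5 = 0.385
  mobile, suburban: (1,000/2,500) × 4.5 = 1.8
Post-stratified estimate = 5.885 → 5.9.

5.9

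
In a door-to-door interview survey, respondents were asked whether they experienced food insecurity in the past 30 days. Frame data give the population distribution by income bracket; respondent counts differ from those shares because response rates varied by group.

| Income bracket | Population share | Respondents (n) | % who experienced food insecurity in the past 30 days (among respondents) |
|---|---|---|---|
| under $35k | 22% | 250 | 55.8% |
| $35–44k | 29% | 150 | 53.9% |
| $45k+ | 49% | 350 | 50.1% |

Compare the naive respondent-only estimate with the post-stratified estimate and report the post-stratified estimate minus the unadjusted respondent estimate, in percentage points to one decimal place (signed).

Unadjusted (pooled respondent) estimate weights by respondent counts:
  (250/750)×55.8 + (150/750)×53.9 + (350/750)×50.1 = 52.76%
Post-stratifying to population shares instead:
  0.22×55.8 + 0.29×53.9 + 0.49×50.1 = 52.456%
Difference = 52.456 − 52.76 = -0.304 pp.

-0.3 percentage points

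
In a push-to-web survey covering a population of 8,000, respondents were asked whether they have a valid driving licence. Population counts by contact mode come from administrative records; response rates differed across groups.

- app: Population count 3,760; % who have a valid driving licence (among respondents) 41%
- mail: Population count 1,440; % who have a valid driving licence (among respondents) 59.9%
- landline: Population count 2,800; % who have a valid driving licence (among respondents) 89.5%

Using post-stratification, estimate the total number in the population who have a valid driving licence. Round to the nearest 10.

Apply each group's respondent rate to its population count:
  app: 3,760 × 41% = 1541.6
  mail: 1,440 × 59.9% = 862.56
  landline: 2,800 × 89.5% = 2506
Estimated total = 4910.16 → 4,910.

4,910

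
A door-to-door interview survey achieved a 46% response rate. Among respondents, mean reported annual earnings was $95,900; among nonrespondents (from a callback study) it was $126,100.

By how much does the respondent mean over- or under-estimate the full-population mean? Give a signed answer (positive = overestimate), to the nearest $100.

-$16,300

Nonresponse fraction = 1 − 0.46 = 0.54.
Bias = (nonresponse fraction) × (respondent mean − nonrespondent mean)
     = 0.54 × (95,900 − 126,100) = 0.54 × -30,200 = -16,308.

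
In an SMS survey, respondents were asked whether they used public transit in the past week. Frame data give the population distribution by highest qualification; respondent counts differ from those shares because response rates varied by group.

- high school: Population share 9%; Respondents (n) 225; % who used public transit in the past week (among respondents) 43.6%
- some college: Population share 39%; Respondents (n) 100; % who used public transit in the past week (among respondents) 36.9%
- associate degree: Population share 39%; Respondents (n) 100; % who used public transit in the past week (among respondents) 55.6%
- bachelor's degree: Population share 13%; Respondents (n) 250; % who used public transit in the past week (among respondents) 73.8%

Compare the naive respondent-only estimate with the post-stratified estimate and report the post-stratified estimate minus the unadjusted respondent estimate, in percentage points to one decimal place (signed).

-6.0 percentage points

Without adjustment, the pooled respondent share is:
  (225/675)×43.6 + (100/675)×36.9 + (100/675)×55.6 + (250/675)×73.8 = 55.5704%
Reweighting by population highest qualification shares:
  0.09×43.6 + 0.39×36.9 + 0.39×55.6 + 0.13×73.8 = 49.593%
Difference = 49.593 − 55.5704 = -5.9774 pp.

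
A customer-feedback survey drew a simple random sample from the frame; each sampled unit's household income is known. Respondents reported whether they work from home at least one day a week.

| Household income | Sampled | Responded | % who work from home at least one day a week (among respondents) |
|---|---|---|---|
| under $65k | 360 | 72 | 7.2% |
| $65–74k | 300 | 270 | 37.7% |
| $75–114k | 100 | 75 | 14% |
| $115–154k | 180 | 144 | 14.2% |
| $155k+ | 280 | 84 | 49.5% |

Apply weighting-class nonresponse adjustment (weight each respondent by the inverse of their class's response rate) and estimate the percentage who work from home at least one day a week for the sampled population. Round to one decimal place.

26.0%

Class response rates: under $65k 72/360 = 20%, $65–74k 270/300 = 90%, $75–114k 75/100 = 75%, $115–154k 144/180 = 80%, $155k+ 84/280 = 30%.
Inverse-response-rate weighting restores each class to its sampled count, so class totals weight by n_sampled:
  under $65k: 360 × 7.2 = 2592
  $65–74k: 300 × 37.7 = 11,310
  $75–114k: 100 × 14 = 1400
  $115–154k: 180 × 14.2 = 2556
  $155k+: 280 × 49.5 = 13,860
Adjusted estimate = 31,718 / 1,220 = 25.9984 → 26.0%.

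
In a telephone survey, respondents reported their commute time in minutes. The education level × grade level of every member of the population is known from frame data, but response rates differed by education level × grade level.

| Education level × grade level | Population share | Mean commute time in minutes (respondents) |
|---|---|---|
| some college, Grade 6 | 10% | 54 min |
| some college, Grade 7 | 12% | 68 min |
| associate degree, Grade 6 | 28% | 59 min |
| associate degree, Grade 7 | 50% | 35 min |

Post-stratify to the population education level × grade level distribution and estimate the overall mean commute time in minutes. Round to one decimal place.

47.6

Reweight to the known education level × grade level distribution:
  some college, Grade 6: 0.1 × 54 = 5.4
  some college, Grade 7: 0.12 × 68 = 8.16
  associate degree, Grade 6: 0.28 × 59 = 16.52
  associate degree, Grade 7: 0.5 × 35 = 17.5
Post-stratified estimate = 47.58 → 47.6.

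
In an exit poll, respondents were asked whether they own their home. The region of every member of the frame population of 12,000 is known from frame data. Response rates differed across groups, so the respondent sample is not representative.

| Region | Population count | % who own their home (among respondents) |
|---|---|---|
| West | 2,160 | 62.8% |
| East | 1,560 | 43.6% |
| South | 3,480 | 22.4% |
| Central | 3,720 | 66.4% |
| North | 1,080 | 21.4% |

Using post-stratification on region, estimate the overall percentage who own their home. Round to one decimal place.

Post-stratification weights by population share, not respondent share:
  West: (2,160/12,000) × 62.8 = 11.304
  East: (1,560/12,000) × 43.6 = 5.668
  South: (3,480/12,000) × 22.4 = 6.496
  Central: (3,720/12,000) × 66.4 = 20.584
  North: (1,080/12,000) × 21.4 = 1.926
Post-stratified estimate = 45.978 → 46.0%.

46.0%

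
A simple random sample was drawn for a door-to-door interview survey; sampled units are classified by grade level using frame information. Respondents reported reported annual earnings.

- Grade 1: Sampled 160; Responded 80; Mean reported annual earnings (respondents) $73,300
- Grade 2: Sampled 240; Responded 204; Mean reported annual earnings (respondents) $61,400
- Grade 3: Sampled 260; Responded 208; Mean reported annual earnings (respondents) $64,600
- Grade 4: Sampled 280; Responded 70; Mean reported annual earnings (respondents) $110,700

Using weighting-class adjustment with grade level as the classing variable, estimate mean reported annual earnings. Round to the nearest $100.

$79,000

Class response rates: Grade 1 80/160 = 50%, Grade 2 204/240 = 85%, Grade 3 208/260 = 80%, Grade 4 70/280 = 25%.
Weighting each respondent by the inverse class response rate inflates each class back to its sampled size, so the class weight is n_sampled:
  Grade 1: 160 × 73,300 = 11,728,000
  Grade 2: 240 × 61,400 = 14,736,000
  Grade 3: 260 × 64,600 = 16,796,000
  Grade 4: 280 × 110,700 = 30,996,000
Adjusted estimate = 74,256,000 / 940 = 78995.7 → $79,000.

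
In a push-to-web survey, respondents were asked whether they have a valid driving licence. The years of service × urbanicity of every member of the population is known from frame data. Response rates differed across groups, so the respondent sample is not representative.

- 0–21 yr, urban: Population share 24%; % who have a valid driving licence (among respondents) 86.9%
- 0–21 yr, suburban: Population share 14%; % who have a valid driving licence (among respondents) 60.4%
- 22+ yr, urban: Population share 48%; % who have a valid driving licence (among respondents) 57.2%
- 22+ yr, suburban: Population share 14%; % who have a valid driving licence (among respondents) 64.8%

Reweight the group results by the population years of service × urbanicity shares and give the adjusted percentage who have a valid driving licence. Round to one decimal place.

65.8%

Post-stratification weights by population share, not respondent share:
  0–21 yr, urban: 0.24 × 86.9 = 20.856
  0–21 yr, suburban: 0.14 × 60.4 = 8.456
  22+ yr, urban: 0.48 × 57.2 = 27.456
  22+ yr, suburban: 0.14 × 64.8 = 9.072
Post-stratified estimate = 65.84 → 65.8%.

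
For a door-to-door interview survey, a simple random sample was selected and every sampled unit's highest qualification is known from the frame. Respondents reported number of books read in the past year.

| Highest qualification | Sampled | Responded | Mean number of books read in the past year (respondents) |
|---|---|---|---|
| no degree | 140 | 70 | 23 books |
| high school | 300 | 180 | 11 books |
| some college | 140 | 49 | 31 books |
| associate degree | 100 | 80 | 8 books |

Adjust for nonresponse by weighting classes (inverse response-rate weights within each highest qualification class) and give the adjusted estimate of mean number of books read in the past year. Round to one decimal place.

17.1

Response rates by class: no degree 70/140 = 50%, high school 180/300 = 60%, some college 49/140 = 35%, associate degree 80/100 = 80%.
Each respondent's weight = sampled/responded in their class; summing within a class gives n_sampled, so:
  no degree: 140 × 23 = 3220
  high school: 300 × 11 = 3300
  some college: 140 × 31 = 4340
  associate degree: 100 × 8 = 800
Adjusted estimate = 11,660 / 680 = 17.1471 → 17.1.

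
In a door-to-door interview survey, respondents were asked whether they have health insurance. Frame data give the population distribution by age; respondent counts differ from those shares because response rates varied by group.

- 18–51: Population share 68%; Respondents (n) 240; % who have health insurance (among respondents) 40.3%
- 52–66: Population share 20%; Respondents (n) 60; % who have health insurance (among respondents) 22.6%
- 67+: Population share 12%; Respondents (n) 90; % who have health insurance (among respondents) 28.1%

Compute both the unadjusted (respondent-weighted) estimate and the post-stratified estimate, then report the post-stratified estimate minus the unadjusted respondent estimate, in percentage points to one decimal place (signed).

+0.5 percentage points

Without adjustment, the pooled respondent share is:
  (240/390)×40.3 + (60/390)×22.6 + (90/390)×28.1 = 34.7615%
Post-stratified estimate weights by population shares:
  0.68×40.3 + 0.2×22.6 + 0.12×28.1 = 35.296%
Difference = 35.296 − 34.7615 = 0.5345 pp.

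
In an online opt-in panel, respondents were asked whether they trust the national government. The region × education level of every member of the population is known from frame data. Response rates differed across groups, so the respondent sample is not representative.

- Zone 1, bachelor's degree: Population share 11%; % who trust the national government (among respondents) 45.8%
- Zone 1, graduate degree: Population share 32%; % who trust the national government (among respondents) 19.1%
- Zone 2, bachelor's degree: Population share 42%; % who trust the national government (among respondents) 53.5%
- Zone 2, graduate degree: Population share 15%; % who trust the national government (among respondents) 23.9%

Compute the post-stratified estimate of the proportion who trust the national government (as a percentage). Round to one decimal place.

37.2%

Each cell contributes population-share × respondent value:
  Zone 1, bachelor's degree: 0.11 × 45.8 = 5.038
  Zone 1, graduate degree: 0.32 × 19.1 = 6.112
  Zone 2, bachelor's degree: 0.42 × 53.5 = 22.47
  Zone 2, graduate degree: 0.15 × 23.9 = 3.585
Post-stratified estimate = 37.205 → 37.2%.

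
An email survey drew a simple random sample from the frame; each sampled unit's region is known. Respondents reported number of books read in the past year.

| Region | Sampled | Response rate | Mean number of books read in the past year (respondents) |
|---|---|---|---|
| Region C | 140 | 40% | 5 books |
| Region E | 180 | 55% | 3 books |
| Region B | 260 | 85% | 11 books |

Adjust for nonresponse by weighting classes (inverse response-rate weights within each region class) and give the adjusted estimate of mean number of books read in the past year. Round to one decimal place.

With weight = n_sampled/n_responded per class, the weighted class total is n_sampled:
  Region C: 140 × 5 = 700
  Region E: 180 × 3 = 540
  Region B: 260 × 11 = 2860
Adjusted estimate = 4100 / 580 = 7.06897 → 7.1.

7.1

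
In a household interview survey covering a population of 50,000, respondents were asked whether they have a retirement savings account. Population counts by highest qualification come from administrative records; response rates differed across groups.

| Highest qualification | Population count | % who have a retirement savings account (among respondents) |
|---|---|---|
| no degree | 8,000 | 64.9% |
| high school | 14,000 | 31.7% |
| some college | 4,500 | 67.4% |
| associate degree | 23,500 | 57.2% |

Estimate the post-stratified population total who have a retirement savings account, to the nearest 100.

Apply each group's respondent rate to its population count:
  no degree: 8,000 × 64.9% = 5192
  high school: 14,000 × 31.7% = 4438
  some college: 4,500 × 67.4% = 3033
  associate degree: 23,500 × 57.2% = 13,442
Estimated total = 26,105 → 26,100.

26,100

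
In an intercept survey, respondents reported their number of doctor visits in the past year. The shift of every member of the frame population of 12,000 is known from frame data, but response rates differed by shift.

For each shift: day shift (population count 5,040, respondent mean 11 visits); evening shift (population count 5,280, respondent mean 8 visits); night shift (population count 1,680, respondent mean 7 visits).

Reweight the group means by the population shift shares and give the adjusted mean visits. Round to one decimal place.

Reweight to the known shift distribution:
  day shift: (5,040/12,000) × 11 = 4.62
  evening shift: (5,280/12,000) × 8 = 3.52
  night shift: (1,680/12,000) × 7 = 0.98
Post-stratified estimate = 9.12 → 9.1.

9.1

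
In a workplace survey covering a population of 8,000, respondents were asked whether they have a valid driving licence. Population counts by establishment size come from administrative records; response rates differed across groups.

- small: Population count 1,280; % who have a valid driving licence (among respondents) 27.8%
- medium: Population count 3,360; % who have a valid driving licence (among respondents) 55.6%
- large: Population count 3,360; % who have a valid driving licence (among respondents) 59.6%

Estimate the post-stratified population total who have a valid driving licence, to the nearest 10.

4,230

Estimated count per cell = population count × respondent percentage:
  small: 1,280 × 27.8% = 355.84
  medium: 3,360 × 55.6% = 1868.16
  large: 3,360 × 59.6% = 2002.56
Estimated total = 4226.56 → 4,230.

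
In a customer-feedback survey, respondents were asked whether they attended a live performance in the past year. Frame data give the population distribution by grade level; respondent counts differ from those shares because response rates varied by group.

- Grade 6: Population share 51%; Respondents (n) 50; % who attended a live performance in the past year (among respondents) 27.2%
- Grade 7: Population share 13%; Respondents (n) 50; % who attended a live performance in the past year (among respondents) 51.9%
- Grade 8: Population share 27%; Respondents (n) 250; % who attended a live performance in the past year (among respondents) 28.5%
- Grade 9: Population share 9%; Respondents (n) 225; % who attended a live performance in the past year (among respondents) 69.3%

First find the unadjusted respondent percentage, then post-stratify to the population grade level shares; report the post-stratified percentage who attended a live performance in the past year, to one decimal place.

Unadjusted (pooled respondent) estimate weights by respondent counts:
  (50/575)×27.2 + (50/575)×51.9 + (250/575)×28.5 + (225/575)×69.3 = 46.387%
Post-stratifying to population shares instead:
  0.51×27.2 + 0.13×51.9 + 0.27×28.5 + 0.09×69.3 = 34.551%

34.6%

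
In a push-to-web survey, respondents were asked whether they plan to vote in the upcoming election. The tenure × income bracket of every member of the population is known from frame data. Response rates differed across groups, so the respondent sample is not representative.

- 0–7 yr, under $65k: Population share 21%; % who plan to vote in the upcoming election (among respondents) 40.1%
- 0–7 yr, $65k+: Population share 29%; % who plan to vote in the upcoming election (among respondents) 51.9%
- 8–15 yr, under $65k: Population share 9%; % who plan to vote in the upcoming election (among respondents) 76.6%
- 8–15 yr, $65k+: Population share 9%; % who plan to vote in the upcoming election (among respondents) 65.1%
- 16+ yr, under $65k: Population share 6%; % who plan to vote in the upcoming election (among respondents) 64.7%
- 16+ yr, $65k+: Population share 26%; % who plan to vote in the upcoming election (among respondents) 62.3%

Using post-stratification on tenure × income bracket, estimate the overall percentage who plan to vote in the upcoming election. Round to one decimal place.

56.3%

Reweight to the known tenure × income bracket distribution:
  0–7 yr, under $65k: 0.21 × 40.1 = 8.421
  0–7 yr, $65k+: 0.29 × 51.9 = 15.051
  8–15 yr, under $65k: 0.09 × 76.6 = 6.894
  8–15 yr, $65k+: 0.09 × 65.1 = 5.859
  16+ yr, under $65k: 0.06 × 64.7 = 3.882
  16+ yr, $65k+: 0.26 × 62.3 = 16.198
Post-stratified estimate = 56.305 → 56.3%.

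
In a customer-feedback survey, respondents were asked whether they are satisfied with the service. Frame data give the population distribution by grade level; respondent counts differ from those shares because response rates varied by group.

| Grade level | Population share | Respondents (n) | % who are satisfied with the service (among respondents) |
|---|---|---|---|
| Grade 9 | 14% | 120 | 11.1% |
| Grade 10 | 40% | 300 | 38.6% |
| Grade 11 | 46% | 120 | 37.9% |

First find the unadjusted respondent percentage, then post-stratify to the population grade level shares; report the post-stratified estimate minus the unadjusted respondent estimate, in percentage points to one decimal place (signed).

+2.1 percentage points

Unadjusted (pooled respondent) estimate weights by respondent counts:
  (120/540)×11.1 + (300/540)×38.6 + (120/540)×37.9 = 32.3333%
Reweighting by population grade level shares:
  0.14×11.1 + 0.4×38.6 + 0.46×37.9 = 34.428%
Difference = 34.428 − 32.3333 = 2.0947 pp.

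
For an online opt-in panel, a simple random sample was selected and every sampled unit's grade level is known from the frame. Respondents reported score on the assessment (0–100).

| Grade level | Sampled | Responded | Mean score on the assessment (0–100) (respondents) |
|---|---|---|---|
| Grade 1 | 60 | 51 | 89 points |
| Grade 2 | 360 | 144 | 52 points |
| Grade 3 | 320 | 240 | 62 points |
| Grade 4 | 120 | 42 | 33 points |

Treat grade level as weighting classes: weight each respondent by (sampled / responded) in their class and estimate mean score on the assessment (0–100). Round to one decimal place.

55.7

Response rates by class: Grade 1 51/60 = 85%, Grade 2 144/360 = 40%, Grade 3 240/320 = 75%, Grade 4 42/120 = 35%.
Inverse-response-rate weighting restores each class to its sampled count, so class totals weight by n_sampled:
  Grade 1: 60 × 89 = 5340
  Grade 2: 360 × 52 = 18,720
  Grade 3: 320 × 62 = 19,840
  Grade 4: 120 × 33 = 3960
Adjusted estimate = 47,860 / 860 = 55.6512 → 55.7.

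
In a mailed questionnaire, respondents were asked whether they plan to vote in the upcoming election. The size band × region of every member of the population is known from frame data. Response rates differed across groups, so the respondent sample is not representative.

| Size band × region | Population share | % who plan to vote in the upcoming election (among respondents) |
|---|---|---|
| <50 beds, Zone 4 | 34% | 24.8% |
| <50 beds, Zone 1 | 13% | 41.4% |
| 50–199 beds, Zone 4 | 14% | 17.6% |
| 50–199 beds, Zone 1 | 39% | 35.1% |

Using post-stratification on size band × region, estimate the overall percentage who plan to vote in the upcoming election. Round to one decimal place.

Post-stratification weights by population share, not respondent share:
  <50 beds, Zone 4: 0.34 × 24.8 = 8.432
  <50 beds, Zone 1: 0.13 × 41.4 = 5.382
  50–199 beds, Zone 4: 0.14 × 17.6 = 2.464
  50–199 beds, Zone 1: 0.39 × 35.1 = 13.689
Post-stratified estimate = 29.967 → 30.0%.

30.0%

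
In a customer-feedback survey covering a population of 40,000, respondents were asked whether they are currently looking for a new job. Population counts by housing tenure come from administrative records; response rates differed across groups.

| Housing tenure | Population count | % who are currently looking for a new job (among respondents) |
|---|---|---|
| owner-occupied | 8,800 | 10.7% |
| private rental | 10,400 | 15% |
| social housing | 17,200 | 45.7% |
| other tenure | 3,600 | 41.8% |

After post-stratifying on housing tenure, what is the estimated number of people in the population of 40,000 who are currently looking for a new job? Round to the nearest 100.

11,900

Each cell contributes its population count × the respondent rate:
  owner-occupied: 8,800 × 10.7% = 941.6
  private rental: 10,400 × 15% = 1560
  social housing: 17,200 × 45.7% = 7860.4
  other tenure: 3,600 × 41.8% = 1504.8
Estimated total = 11866.8 → 11,900.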